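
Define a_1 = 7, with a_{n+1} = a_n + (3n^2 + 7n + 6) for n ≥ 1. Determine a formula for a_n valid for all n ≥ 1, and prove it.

Claim: a_n = n^3 + 2n^2 + 3n + 1.

Base case: a_1 = 7, and 1^3 + 2·1^2 + 3·1 + 1 = 7.
Assume a_k = k^3 + 2k^2 + 3k + 1.
Then a_{k+1} = a_k + (3k^2 + 7k + 6) = (k^3 + 2k^2 + 3k + 1) + (3k^2 + 7k + 6) = k^3 + 5k^2 + 10k + 7,
and (k+1)^3 + 2·(k+1)^2 + 3·(k+1) + 1 = k^3 + 5k^2 + 10k + 7.
This completes the inductive step, so a_n = n^3 + 2n^2 + 3n + 1 for all n ≥ 1.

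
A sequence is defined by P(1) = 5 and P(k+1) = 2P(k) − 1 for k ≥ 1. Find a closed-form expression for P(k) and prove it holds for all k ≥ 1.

Claim: P(k) = 2^{k+1} + 1.

Base case: P(1) = 5, and 2^{1+1} + 1 = 4 + 1 = 5.
Assume P(r) = 2^{r+1} + 1 for some r ≥ 1.
Then P(r+1) = 2P(r) − 1 = 2·(2^{r+1} + 1) − 1 = 2^{r+2} + 2 − 1 = 2^{r+2} + 1.
So the formula holds for r+1, and by induction P(k) = 2^{k+1} + 1 for all k ≥ 1.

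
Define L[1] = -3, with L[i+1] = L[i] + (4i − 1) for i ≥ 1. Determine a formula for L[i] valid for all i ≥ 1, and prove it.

Claim: L[i] = 2i^2 − 3i − 2.

Base case: L[1] = -3, and 2·1^2 − 3·1 − 2 = -3.
Assume L[k] = 2k^2 − 3k − 2.
Then L[k+1] = L[k] + (4k − 1) = (2k^2 − 3k − 2) + (4k − 1) = 2k^2 + k − 3,
and 2·(k+1)^2 − 3·(k+1) − 2 = 2k^2 + k − 3.
By induction, L[i] = 2i^2 − 3i − 2 for all i ≥ 1.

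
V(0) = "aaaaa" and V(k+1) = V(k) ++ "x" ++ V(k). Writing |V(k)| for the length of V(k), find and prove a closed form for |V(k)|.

Claim: |V(k)| = 6·2^k − 1.

Base case: |V(0)| = 5, and 6·2^0 − 1 = 5.
Assume |V(j)| = 6·2^j − 1.
Then |V(j+1)| = |V(j)| + 1 + |V(j)| = 2|V(j)| + 1 = 2(6·2^j − 1) + 1 = 6·2^{j+1} − 2 + 1 = 6·2^{j+1} − 1.
So the formula holds for j+1, and by induction |V(k)| = 6·2^k − 1 for all k ≥ 0.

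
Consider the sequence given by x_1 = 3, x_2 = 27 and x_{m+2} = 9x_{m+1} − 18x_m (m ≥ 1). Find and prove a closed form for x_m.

Claim: x_m = -3^m + 6^m.

Base cases: x_1 = 3 and -3^1 + 6^1 = 3; x_2 = 27 and -3^2 + 6^2 = 27.
Assume x_j = -3^j + 6^j for all 1 ≤ j ≤ k, where k ≥ 2.
Then x_{k+1} = 9x_k − 18x_{k−1} = 9·(-3^k + 6^k) − 18·(-3^{k−1} + 6^{k−1}) = -(9·3 − 18)3^{k−1} + (9·6 − 18)6^{k−1} = -9·3^{k−1} + 36·6^{k−1} = -3^{k+1} + 6^{k+1}.
Hence x_m = -3^m + 6^m for every m ≥ 1, by strong induction.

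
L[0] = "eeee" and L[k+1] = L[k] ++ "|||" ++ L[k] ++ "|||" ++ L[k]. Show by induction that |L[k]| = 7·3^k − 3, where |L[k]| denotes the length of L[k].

Base case: |L[0]| = 4, and 7·3^0 − 3 = 4.
Assume |L[m]| = 7·3^m − 3.
Then |L[m+1]| = 3|L[m]| + 6 = 3(7·3^m − 3) + 6 = 7·3^{m+1} − 9 + 6 = 7·3^{m+1} − 3.
By induction, |L[k]| = 7·3^k − 3 for all k ≥ 0.

|L[k]| = 7·3^k − 3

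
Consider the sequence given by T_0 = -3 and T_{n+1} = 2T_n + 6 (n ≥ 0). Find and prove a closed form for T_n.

Claim: T_n = 3·2^n − 6.

Base case: T_0 = -3, and 3·2^0 − 6 = 3 − 6 = -3.
Assume T_m = 3·2^m − 6 for some m ≥ 0.
Then T_{m+1} = 2T_m + 6 = 2·(3·2^m − 6) + 6 = 6·2^m − 12 + 6 = 3·2^{m+1} − 6.
Hence T_n = 3·2^n − 6 for every n ≥ 0, by induction.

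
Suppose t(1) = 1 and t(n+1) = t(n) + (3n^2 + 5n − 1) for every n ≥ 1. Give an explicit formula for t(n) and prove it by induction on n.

Claim: t(n) = n^3 + n^2 − 3n + 2.

Base case: t(1) = 1, and 1^3 + 1^2 − 3·1 + 2 = 1.
Assume t(m) = m^3 + m^2 − 3m + 2.
Then t(m+1) = t(m) + (3m^2 + 5m − 1) = (m^3 + m^2 − 3m + 2) + (3m^2 + 5m − 1) = m^3 + 4m^2 + 2m + 1,
and (m+1)^3 + (m+1)^2 − 3·(m+1) + 2 = m^3 + 4m^2 + 2m + 1.
This completes the inductive step, so t(n) = n^3 + n^2 − 3n + 2 for all n ≥ 1.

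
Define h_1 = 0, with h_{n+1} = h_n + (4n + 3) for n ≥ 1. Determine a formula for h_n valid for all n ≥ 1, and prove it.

Claim: h_n = 2n^2 + n − 3.

Base case: h_1 = 0, and 2·1^2 + 1 − 3 = 0.
Assume h_k = 2k^2 + k − 3.
Then h_{k+1} = h_k + (4k + 3) = (2k^2 + k − 3) + (4k + 3) = 2k^2 + 5k,
and 2·(k+1)^2 + (k+1) − 3 = 2k^2 + 5k.
This completes the inductive step, so h_n = 2n^2 + n − 3 for all n ≥ 1.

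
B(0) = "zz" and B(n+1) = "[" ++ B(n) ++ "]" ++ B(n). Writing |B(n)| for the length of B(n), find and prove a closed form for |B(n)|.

Claim: |B(n)| = 2^{n+2} − 2.

Base case: |B(0)| = 2, and 2^{0+2} − 2 = 2.
Assume |B(j)| = 2^{j+2} − 2.
Then |B(j+1)| = 1 + |B(j)| + 1 + |B(j)| = 2|B(j)| + 2 = 2(2^{j+2} − 2) + 2 = 2^{j+3} − 4 + 2 = 2^{j+3} − 2.
So the formula holds for j+1, and by induction |B(n)| = 2^{n+2} − 2 for all n ≥ 0.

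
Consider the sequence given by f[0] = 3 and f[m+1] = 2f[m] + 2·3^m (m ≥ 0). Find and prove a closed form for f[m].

Claim: f[m] = 2^m + 2·3^m.

Base case: f[0] = 3, and 2^0 + 2·3^0 = 1 + 2 = 3.
Assume f[r] = 2^r + 2·3^r for some r ≥ 0.
Then f[r+1] = 2f[r] + 2·3^r = 2·(2^r + 2·3^r) + 2·3^r = 2^{r+1} + 4·3^r + 2·3^r = 2^{r+1} + 6·3^r = 2^{r+1} + 2·3^{r+1}.
This completes the inductive step, so f[m] = 2^m + 2·3^m for all m ≥ 0.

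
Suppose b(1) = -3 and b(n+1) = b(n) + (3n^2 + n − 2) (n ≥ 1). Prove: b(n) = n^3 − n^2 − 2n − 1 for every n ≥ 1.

Base case: b(1) = -3, and 1^3 − 1^2 − 2·1 − 1 = -3.
Assume b(r) = r^3 − r^2 − 2r − 1.
Then b(r+1) = b(r) + (3r^2 + r − 2) = (r^3 − r^2 − 2r − 1) + (3r^2 + r − 2) = r^3 + 2r^2 − r − 3,
and (r+1)^3 − (r+1)^2 − 2·(r+1) − 1 = r^3 + 2r^2 − r − 3.
This completes the inductive step, so b(n) = n^3 − n^2 − 2n − 1 for all n ≥ 1.

b(n) = n^3 − n^2 − 2n − 1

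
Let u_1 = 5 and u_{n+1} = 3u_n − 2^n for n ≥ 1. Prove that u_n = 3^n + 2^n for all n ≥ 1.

Base case: u_1 = 5, and 3^1 + 2^1 = 3 + 2 = 5.
Assume u_m = 3^m + 2^m for some m ≥ 1.
Then u_{m+1} = 3u_m − 2^m = 3·(3^m + 2^m) − 2^m = 3^{m+1} + 3·2^m − 2^m = 3^{m+1} + 2·2^m = 3^{m+1} + 2^{m+1}.
So the formula holds for m+1, and by induction u_n = 3^n + 2^n for all n ≥ 1.

u_n = 3^n + 2^n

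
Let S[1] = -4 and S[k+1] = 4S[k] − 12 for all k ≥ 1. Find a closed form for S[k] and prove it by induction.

Claim: S[k] = -2·4^k + 4.

Base case: S[1] = -4, and -2·4^1 + 4 = -8 + 4 = -4.
Assume S[m] = -2·4^m + 4 for some m ≥ 1.
Then S[m+1] = 4S[m] − 12 = 4·(-2·4^m + 4) − 12 = -8·4^m + 16 − 12 = -2·4^{m+1} + 4.
By induction, S[k] = -2·4^k + 4 for all k ≥ 1.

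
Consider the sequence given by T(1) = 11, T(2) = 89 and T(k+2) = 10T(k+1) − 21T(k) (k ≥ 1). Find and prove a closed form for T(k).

Claim: T(k) = 2·7^k − 3^k.

Base cases: T(1) = 11 and 2·7^1 − 3^1 = 11; T(2) = 89 and 2·7^2 − 3^2 = 89.
Assume T(j) = 2·7^j − 3^j for all 1 ≤ j ≤ r, where r ≥ 2.
Then T(r+1) = 10T(r) − 21T(r−1) = 10·(2·7^r − 3^r) − 21·(2·7^{r−1} − 3^{r−1}) = 2·(10·7 − 21)7^{r−1} − (10·3 − 21)3^{r−1} = 98·7^{r−1} − 9·3^{r−1} = 2·7^{r+1} − 3^{r+1}.
Hence T(k) = 2·7^k − 3^k for every k ≥ 1, by strong induction.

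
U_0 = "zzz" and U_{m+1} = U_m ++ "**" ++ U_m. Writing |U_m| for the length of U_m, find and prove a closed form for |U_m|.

Claim: |U_m| = 5·2^m − 2.

Base case: |U_0| = 3, and 5·2^0 − 2 = 3.
Assume |U_j| = 5·2^j − 2.
Then |U_{j+1}| = |U_j| + 2 + |U_j| = 2|U_j| + 2 = 2(5·2^j − 2) + 2 = 5·2^{j+1} − 4 + 2 = 5·2^{j+1} − 2.
By induction, |U_m| = 5·2^m − 2 for all m ≥ 0.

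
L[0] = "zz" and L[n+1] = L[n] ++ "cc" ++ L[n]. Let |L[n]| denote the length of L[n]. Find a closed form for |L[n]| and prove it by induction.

Claim: |L[n]| = 2^{n+2} − 2.

Base case: |L[0]| = 2, and 2^{0+2} − 2 = 2.
Assume |L[r]| = 2^{r+2} − 2.
Then |L[r+1]| = |L[r]| + 2 + |L[r]| = 2|L[r]| + 2 = 2(2^{r+2} − 2) + 2 = 2^{r+3} − 4 + 2 = 2^{r+3} − 2.
This completes the inductive step, so |L[n]| = 2^{n+2} − 2 for all n ≥ 0.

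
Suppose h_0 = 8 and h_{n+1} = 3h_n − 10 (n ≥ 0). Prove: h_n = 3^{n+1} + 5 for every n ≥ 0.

Base case: h_0 = 8, and 3^{0+1} + 5 = 3 + 5 = 8.
Assume h_m = 3^{m+1} + 5 for some m ≥ 0.
Then h_{m+1} = 3h_m − 10 = 3·(3^{m+1} + 5) − 10 = 3^{m+2} + 15 − 10 = 3^{m+2} + 5.
So the formula holds for m+1, and by induction h_n = 3^{n+1} + 5 for all n ≥ 0.

h_n = 3^{n+1} + 5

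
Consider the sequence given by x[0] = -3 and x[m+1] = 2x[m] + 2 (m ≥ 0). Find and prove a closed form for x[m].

Claim: x[m] = -2^m − 2.

Base case: x[0] = -3, and -2^0 − 2 = -1 − 2 = -3.
Assume x[j] = -2^j − 2 for some j ≥ 0.
Then x[j+1] = 2x[j] + 2 = 2·(-2^j − 2) + 2 = -2^{j+1} − 4 + 2 = -2^{j+1} − 2.
This completes the inductive step, so x[m] = -2^m − 2 for all m ≥ 0.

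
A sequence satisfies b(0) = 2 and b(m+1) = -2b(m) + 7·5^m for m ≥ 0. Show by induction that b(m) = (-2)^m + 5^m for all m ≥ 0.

Base case: b(0) = 2, and (-2)^0 + 5^0 = 1 + 1 = 2.
Assume b(r) = (-2)^r + 5^r for some r ≥ 0.
Then b(r+1) = -2b(r) + 7·5^r = -2·((-2)^r + 5^r) + 7·5^r = (-2)^{r+1} − 2·5^r + 7·5^r = (-2)^{r+1} + 5·5^r = (-2)^{r+1} + 5^{r+1}.
This completes the inductive step, so b(m) = (-2)^m + 5^m for all m ≥ 0.

b(m) = (-2)^m + 5^m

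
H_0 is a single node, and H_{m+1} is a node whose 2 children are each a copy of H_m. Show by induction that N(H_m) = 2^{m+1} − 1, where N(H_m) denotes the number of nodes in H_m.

Base case: N(H_0) = 1, and 2^{0+1} − 1 = 1.
Assume N(H_j) = 2^{j+1} − 1.
Then N(H_{j+1}) = 1 + 2N(H_j) = 1 + 2(2^{j+1} − 1) = 2^{j+2} − 2 + 1 = 2^{j+2} − 1.
Hence N(H_m) = 2^{m+1} − 1 for every m ≥ 0, by induction.

N(H_m) = 2^{m+1} − 1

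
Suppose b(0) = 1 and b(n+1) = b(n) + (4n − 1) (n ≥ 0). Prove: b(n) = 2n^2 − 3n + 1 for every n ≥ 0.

Base case: b(0) = 1, and 2·0^2 − 3·0 + 1 = 1.
Assume b(j) = 2j^2 − 3j + 1.
Then b(j+1) = b(j) + (4j − 1) = (2j^2 − 3j + 1) + (4j − 1) = 2j^2 + j,
and 2·(j+1)^2 − 3·(j+1) + 1 = 2j^2 + j.
This completes the inductive step, so b(n) = 2n^2 − 3n + 1 for all n ≥ 0.

b(n) = 2n^2 − 3n + 1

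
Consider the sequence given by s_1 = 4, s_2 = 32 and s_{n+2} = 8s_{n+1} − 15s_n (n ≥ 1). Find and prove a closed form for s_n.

Claim: s_n = 2·5^n − 2·3^n.

Base cases: s_1 = 4 and 2·5^1 − 2·3^1 = 4; s_2 = 32 and 2·5^2 − 2·3^2 = 32.
Assume s_i = 2·5^i − 2·3^i for all 1 ≤ i ≤ j, where j ≥ 2.
Then s_{j+1} = 8s_j − 15s_{j−1} = 8·(2·5^j − 2·3^j) − 15·(2·5^{j−1} − 2·3^{j−1}) = 2·(8·5 − 15)5^{j−1} − 2·(8·3 − 15)3^{j−1} = 50·5^{j−1} − 18·3^{j−1} = 2·5^{j+1} − 2·3^{j+1}.
This completes the inductive step, so s_n = 2·5^n − 2·3^n for all n ≥ 1.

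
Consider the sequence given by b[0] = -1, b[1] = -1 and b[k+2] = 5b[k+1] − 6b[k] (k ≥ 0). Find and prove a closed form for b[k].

Claim: b[k] = 3^k − 2·2^k.

Base cases: b[0] = -1 and 3^0 − 2·2^0 = -1; b[1] = -1 and 3^1 − 2·2^1 = -1.
Assume b[j] = 3^j − 2·2^j for all 0 ≤ j ≤ r, where r ≥ 1.
Then b[r+1] = 5b[r] − 6b[r−1] = 5·(3^r − 2·2^r) − 6·(3^{r−1} − 2·2^{r−1}) = (5·3 − 6)3^{r−1} − 2·(5·2 − 6)2^{r−1} = 9·3^{r−1} − 8·2^{r−1} = 3^{r+1} − 2·2^{r+1}.
This completes the inductive step, so b[k] = 3^k − 2·2^k for all k ≥ 0.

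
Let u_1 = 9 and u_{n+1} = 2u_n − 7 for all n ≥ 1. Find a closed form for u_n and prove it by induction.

Claim: u_n = 2^n + 7.

Base case: u_1 = 9, and 2^1 + 7 = 2 + 7 = 9.
Assume u_m = 2^m + 7 for some m ≥ 1.
Then u_{m+1} = 2u_m − 7 = 2·(2^m + 7) − 7 = 2^{m+1} + 14 − 7 = 2^{m+1} + 7.
So the formula holds for m+1, and by induction u_n = 2^n + 7 for all n ≥ 1.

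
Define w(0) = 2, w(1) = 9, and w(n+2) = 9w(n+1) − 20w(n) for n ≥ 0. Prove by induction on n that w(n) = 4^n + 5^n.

Base cases: w(0) = 2 and 4^0 + 5^0 = 2; w(1) = 9 and 4^1 + 5^1 = 9.
Assume w(j) = 4^j + 5^j for all 0 ≤ j ≤ r, where r ≥ 1.
Then w(r+1) = 9w(r) − 20w(r−1) = 9·(4^r + 5^r) − 20·(4^{r−1} + 5^{r−1}) = (9·4 − 20)4^{r−1} + (9·5 − 20)5^{r−1} = 16·4^{r−1} + 25·5^{r−1} = 4^{r+1} + 5^{r+1}.
So the formula holds for r+1, and by strong induction w(n) = 4^n + 5^n for all n ≥ 0.

w(n) = 4^n + 5^n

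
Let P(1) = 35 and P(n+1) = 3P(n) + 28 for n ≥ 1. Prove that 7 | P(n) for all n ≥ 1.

Base case: P(1) = 35 = 7·5, so 7 | P(1).
Assume 7 | P(r), so P(r) = 7t for some integer t.
Then P(r+1) = 3P(r) + 28 = 3·(7t) + 28 = 7(3t + 4), so 7 | P(r+1).
So the property holds for r+1, and by induction 7 | P(n) for all n ≥ 1.

7 | P(n)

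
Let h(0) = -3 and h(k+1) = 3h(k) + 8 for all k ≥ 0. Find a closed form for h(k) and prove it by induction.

Claim: h(k) = 3^k − 4.

Base case: h(0) = -3, and 3^0 − 4 = 1 − 4 = -3.
Assume h(j) = 3^j − 4 for some j ≥ 0.
Then h(j+1) = 3h(j) + 8 = 3·(3^j − 4) + 8 = 3^{j+1} − 12 + 8 = 3^{j+1} − 4.
By induction, h(k) = 3^k − 4 for all k ≥ 0.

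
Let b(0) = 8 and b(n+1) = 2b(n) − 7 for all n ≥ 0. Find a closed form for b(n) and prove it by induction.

Claim: b(n) = 2^n + 7.

Base case: b(0) = 8, and 2^0 + 7 = 1 + 7 = 8.
Assume b(r) = 2^r + 7 for some r ≥ 0.
Then b(r+1) = 2b(r) − 7 = 2·(2^r + 7) − 7 = 2^{r+1} + 14 − 7 = 2^{r+1} + 7.
By induction, b(n) = 2^n + 7 for all n ≥ 0.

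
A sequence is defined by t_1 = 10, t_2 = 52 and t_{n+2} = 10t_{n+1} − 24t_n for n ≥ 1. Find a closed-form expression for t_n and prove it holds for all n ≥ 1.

Claim: t_n = 4^n + 6^n.

Base cases: t_1 = 10 and 4^1 + 6^1 = 10; t_2 = 52 and 4^2 + 6^2 = 52.
Assume t_i = 4^i + 6^i for all 1 ≤ i ≤ j, where j ≥ 2.
Then t_{j+1} = 10t_j − 24t_{j−1} = 10·(4^j + 6^j) − 24·(4^{j−1} + 6^{j−1}) = (10·4 − 24)4^{j−1} + (10·6 − 24)6^{j−1} = 16·4^{j−1} + 36·6^{j−1} = 4^{j+1} + 6^{j+1}.
By strong induction, t_n = 4^n + 6^n for all n ≥ 1.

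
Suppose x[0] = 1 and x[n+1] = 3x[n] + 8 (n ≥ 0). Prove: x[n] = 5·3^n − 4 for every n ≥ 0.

Base case: x[0] = 1, and 5·3^0 − 4 = 5 − 4 = 1.
Assume x[j] = 5·3^j − 4 for some j ≥ 0.
Then x[j+1] = 3x[j] + 8 = 3·(5·3^j − 4) + 8 = 15·3^j − 12 + 8 = 5·3^{j+1} − 4.
This completes the inductive step, so x[n] = 5·3^n − 4 for all n ≥ 0.

x[n] = 5·3^n − 4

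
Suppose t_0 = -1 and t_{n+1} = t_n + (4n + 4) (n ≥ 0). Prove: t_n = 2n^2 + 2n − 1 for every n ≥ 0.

Base case: t_0 = -1, and 2·0^2 + 2·0 − 1 = -1.
Assume t_k = 2k^2 + 2k − 1.
Then t_{k+1} = t_k + (4k + 4) = (2k^2 + 2k − 1) + (4k + 4) = 2k^2 + 6k + 3,
and 2·(k+1)^2 + 2·(k+1) − 1 = 2k^2 + 6k + 3.
Hence t_n = 2n^2 + 2n − 1 for every n ≥ 0, by induction.

t_n = 2n^2 + 2n − 1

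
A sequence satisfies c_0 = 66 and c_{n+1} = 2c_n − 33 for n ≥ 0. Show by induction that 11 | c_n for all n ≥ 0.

Base case: c_0 = 66 = 11·6, so 11 | c_0.
Assume 11 | c_j, so c_j = 11t for some integer t.
Then c_{j+1} = 2c_j − 33 = 2·(11t) − 33 = 11(2t − 3), so 11 | c_{j+1}.
By induction, 11 | c_n for all n ≥ 0.

11 | c_n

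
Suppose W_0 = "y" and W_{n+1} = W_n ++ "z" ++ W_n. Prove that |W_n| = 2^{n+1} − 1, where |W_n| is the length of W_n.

Base case: |W_0| = 1, and 2^{0+1} − 1 = 1.
Assume |W_r| = 2^{r+1} − 1.
Then |W_{r+1}| = |W_r| + 1 + |W_r| = 2|W_r| + 1 = 2(2^{r+1} − 1) + 1 = 2^{r+2} − 2 + 1 = 2^{r+2} − 1.
By induction, |W_n| = 2^{n+1} − 1 for all n ≥ 0.

|W_n| = 2^{n+1} − 1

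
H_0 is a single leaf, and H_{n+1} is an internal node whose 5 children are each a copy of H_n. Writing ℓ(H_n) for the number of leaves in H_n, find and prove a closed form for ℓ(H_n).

Claim: ℓ(H_n) = 5^n.

Base case: ℓ(H_0) = 1, and 5^0 = 1.
Assume ℓ(H_m) = 5^m.
Then ℓ(H_{m+1}) = 5·ℓ(H_m) = 5·5^m = 5^{m+1}.
This completes the inductive step, so ℓ(H_n) = 5^n for all n ≥ 0.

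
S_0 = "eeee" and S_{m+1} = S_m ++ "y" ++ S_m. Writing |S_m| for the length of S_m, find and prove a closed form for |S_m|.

Claim: |S_m| = 5·2^m − 1.

Base case: |S_0| = 4, and 5·2^0 − 1 = 4.
Assume |S_k| = 5·2^k − 1.
Then |S_{k+1}| = |S_k| + 1 + |S_k| = 2|S_k| + 1 = 2(5·2^k − 1) + 1 = 5·2^{k+1} − 2 + 1 = 5·2^{k+1} − 1.
This completes the inductive step, so |S_m| = 5·2^m − 1 for all m ≥ 0.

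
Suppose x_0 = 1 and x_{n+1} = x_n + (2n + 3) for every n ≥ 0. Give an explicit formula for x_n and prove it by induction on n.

Claim: x_n = n^2 + 2n + 1.

Base case: x_0 = 1, and 0^2 + 2·0 + 1 = 1.
Assume x_m = m^2 + 2m + 1.
Then x_{m+1} = x_m + (2m + 3) = (m^2 + 2m + 1) + (2m + 3) = m^2 + 4m + 4,
and (m+1)^2 + 2·(m+1) + 1 = m^2 + 4m + 4.
This completes the inductive step, so x_n = n^2 + 2n + 1 for all n ≥ 0.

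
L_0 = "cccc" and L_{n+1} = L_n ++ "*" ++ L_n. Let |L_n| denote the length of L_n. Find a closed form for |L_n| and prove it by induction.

Claim: |L_n| = 5·2^n − 1.

Base case: |L_0| = 4, and 5·2^0 − 1 = 4.
Assume |L_j| = 5·2^j − 1.
Then |L_{j+1}| = |L_j| + 1 + |L_j| = 2|L_j| + 1 = 2(5·2^j − 1) + 1 = 5·2^{j+1} − 2 + 1 = 5·2^{j+1} − 1.
This completes the inductive step, so |L_n| = 5·2^n − 1 for all n ≥ 0.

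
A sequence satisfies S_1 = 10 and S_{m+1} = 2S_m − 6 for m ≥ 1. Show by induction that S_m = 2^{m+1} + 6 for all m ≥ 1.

Base case: S_1 = 10, and 2^{1+1} + 6 = 4 + 6 = 10.
Assume S_k = 2^{k+1} + 6 for some k ≥ 1.
Then S_{k+1} = 2S_k − 6 = 2·(2^{k+1} + 6) − 6 = 2^{k+2} + 12 − 6 = 2^{k+2} + 6.
This completes the inductive step, so S_m = 2^{m+1} + 6 for all m ≥ 1.

S_m = 2^{m+1} + 6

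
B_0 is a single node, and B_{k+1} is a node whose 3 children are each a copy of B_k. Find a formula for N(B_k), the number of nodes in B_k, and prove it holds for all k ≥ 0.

Claim: N(B_k) = (3^{k+1} − 1)/2.

Base case: N(B_0) = 1, and (3^{0+1} − 1)/2 = 1.
Assume N(B_j) = (3^{j+1} − 1)/2.
Then N(B_{j+1}) = 1 + 3N(B_j) = 1 + 3·(3^{j+1} − 1)/2 = 1 + (3^{j+2} − 3)/2 = (2 + 3^{j+2} − 3)/2 = (3^{j+2} − 1)/2.
So the formula holds for j+1, and by induction N(B_k) = (3^{k+1} − 1)/2 for all k ≥ 0.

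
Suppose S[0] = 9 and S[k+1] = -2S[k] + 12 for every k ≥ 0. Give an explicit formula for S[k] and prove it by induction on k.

Claim: S[k] = 5·(-2)^k + 4.

Base case: S[0] = 9, and 5·(-2)^0 + 4 = 5 + 4 = 9.
Assume S[m] = 5·(-2)^m + 4 for some m ≥ 0.
Then S[m+1] = -2S[m] + 12 = -2·(5·(-2)^m + 4) + 12 = -10·(-2)^m − 8 + 12 = 5·(-2)^{m+1} + 4.
This completes the inductive step, so S[k] = 5·(-2)^k + 4 for all k ≥ 0.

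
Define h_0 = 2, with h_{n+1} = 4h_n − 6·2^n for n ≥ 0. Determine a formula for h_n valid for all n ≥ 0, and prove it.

Claim: h_n = -4^n + 3·2^n.

Base case: h_0 = 2, and -4^0 + 3·2^0 = -1 + 3 = 2.
Assume h_m = -4^m + 3·2^m for some m ≥ 0.
Then h_{m+1} = 4h_m − 6·2^m = 4·(-4^m + 3·2^m) − 6·2^m = -4^{m+1} + 12·2^m − 6·2^m = -4^{m+1} + 6·2^m = -4^{m+1} + 3·2^{m+1}.
By induction, h_n = -4^n + 3·2^n for all n ≥ 0.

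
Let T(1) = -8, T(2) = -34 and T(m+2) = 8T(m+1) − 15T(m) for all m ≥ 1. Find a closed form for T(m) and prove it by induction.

Claim: T(m) = -5^m − 3^m.

Base cases: T(1) = -8 and -5^1 − 3^1 = -8; T(2) = -34 and -5^2 − 3^2 = -34.
Assume T(i) = -5^i − 3^i for all 1 ≤ i ≤ j, where j ≥ 2.
Then T(j+1) = 8T(j) − 15T(j−1) = 8·(-5^j − 3^j) − 15·(-5^{j−1} − 3^{j−1}) = -(8·5 − 15)5^{j−1} − (8·3 − 15)3^{j−1} = -25·5^{j−1} − 9·3^{j−1} = -5^{j+1} − 3^{j+1}.
This completes the inductive step, so T(m) = -5^m − 3^m for all m ≥ 1.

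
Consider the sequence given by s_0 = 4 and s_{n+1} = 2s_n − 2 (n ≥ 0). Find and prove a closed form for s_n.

Claim: s_n = 2^{n+1} + 2.

Base case: s_0 = 4, and 2^{0+1} + 2 = 2 + 2 = 4.
Assume s_k = 2^{k+1} + 2 for some k ≥ 0.
Then s_{k+1} = 2s_k − 2 = 2·(2^{k+1} + 2) − 2 = 2^{k+2} + 4 − 2 = 2^{k+2} + 2.
By induction, s_n = 2^{n+1} + 2 for all n ≥ 0.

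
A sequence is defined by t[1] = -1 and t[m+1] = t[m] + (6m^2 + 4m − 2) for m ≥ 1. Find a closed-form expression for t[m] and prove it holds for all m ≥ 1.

Claim: t[m] = 2m^3 − m^2 − 3m + 1.

Base case: t[1] = -1, and 2·1^3 − 1^2 − 3·1 + 1 = -1.
Assume t[j] = 2j^3 − j^2 − 3j + 1.
Then t[j+1] = t[j] + (6j^2 + 4j − 2) = (2j^3 − j^2 − 3j + 1) + (6j^2 + 4j − 2) = 2j^3 + 5j^2 + j − 1,
and 2·(j+1)^3 − (j+1)^2 − 3·(j+1) + 1 = 2j^3 + 5j^2 + j − 1.
By induction, t[m] = 2m^3 − m^2 − 3m + 1 for all m ≥ 1.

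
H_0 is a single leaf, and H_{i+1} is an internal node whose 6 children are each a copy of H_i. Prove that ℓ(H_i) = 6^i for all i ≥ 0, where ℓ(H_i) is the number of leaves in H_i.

Base case: ℓ(H_0) = 1, and 6^0 = 1.
Assume ℓ(H_k) = 6^k.
Then ℓ(H_{k+1}) = 6·ℓ(H_k) = 6·6^k = 6^{k+1}.
By induction, ℓ(H_i) = 6^i for all i ≥ 0.

ℓ(H_i) = 6^i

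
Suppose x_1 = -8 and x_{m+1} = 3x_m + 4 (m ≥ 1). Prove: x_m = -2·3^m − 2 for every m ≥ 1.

Base case: x_1 = -8, and -2·3^1 − 2 = -6 − 2 = -8.
Assume x_r = -2·3^r − 2 for some r ≥ 1.
Then x_{r+1} = 3x_r + 4 = 3·(-2·3^r − 2) + 4 = -6·3^r − 6 + 4 = -2·3^{r+1} − 2.
By induction, x_m = -2·3^m − 2 for all m ≥ 1.

x_m = -2·3^m − 2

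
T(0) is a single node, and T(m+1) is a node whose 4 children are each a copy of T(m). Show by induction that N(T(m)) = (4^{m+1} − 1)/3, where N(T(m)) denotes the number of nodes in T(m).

Base case: N(T(0)) = 1, and (4^{0+1} − 1)/3 = 1.
Assume N(T(j)) = (4^{j+1} − 1)/3.
Then N(T(j+1)) = 1 + 4N(T(j)) = 1 + 4·(4^{j+1} − 1)/3 = 1 + (4^{j+2} − 4)/3 = (3 + 4^{j+2} − 4)/3 = (4^{j+2} − 1)/3.
By induction, N(T(m)) = (4^{m+1} − 1)/3 for all m ≥ 0.

N(T(m)) = (4^{m+1} − 1)/3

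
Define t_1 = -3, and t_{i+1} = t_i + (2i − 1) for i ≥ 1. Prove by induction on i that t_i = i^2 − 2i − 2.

Base case: t_1 = -3, and 1^2 − 2·1 − 2 = -3.
Assume t_j = j^2 − 2j − 2.
Then t_{j+1} = t_j + (2j − 1) = (j^2 − 2j − 2) + (2j − 1) = j^2 − 3,
and (j+1)^2 − 2·(j+1) − 2 = j^2 − 3.
Hence t_i = i^2 − 2i − 2 for every i ≥ 1, by induction.

t_i = i^2 − 2i − 2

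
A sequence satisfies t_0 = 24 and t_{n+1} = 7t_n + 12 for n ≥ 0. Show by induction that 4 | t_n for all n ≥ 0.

Base case: t_0 = 24 = 4·6, so 4 | t_0.
Assume 4 | t_r, so t_r = 4s for some integer s.
Then t_{r+1} = 7t_r + 12 = 7·(4s) + 12 = 4(7s + 3), so 4 | t_{r+1}.
So the property holds for r+1, and by induction 4 | t_n for all n ≥ 0.

4 | t_n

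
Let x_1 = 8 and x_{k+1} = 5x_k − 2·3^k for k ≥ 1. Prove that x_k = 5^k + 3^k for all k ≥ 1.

Base case: x_1 = 8, and 5^1 + 3^1 = 5 + 3 = 8.
Assume x_m = 5^m + 3^m for some m ≥ 1.
Then x_{m+1} = 5x_m − 2·3^m = 5·(5^m + 3^m) − 2·3^m = 5^{m+1} + 5·3^m − 2·3^m = 5^{m+1} + 3·3^m = 5^{m+1} + 3^{m+1}.
This completes the inductive step, so x_k = 5^k + 3^k for all k ≥ 1.

x_k = 5^k + 3^k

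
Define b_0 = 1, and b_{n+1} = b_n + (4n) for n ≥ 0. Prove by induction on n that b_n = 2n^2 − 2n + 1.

Base case: b_0 = 1, and 2·0^2 − 2·0 + 1 = 1.
Assume b_r = 2r^2 − 2r + 1.
Then b_{r+1} = b_r + (4r) = (2r^2 − 2r + 1) + (4r) = 2r^2 + 2r + 1,
and 2·(r+1)^2 − 2·(r+1) + 1 = 2r^2 + 2r + 1.
Hence b_n = 2n^2 − 2n + 1 for every n ≥ 0, by induction.

b_n = 2n^2 − 2n + 1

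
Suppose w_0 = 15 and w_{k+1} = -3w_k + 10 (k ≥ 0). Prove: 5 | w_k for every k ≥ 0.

Base case: w_0 = 15 = 5·3, so 5 | w_0.
Assume 5 | w_j, so w_j = 5t for some integer t.
Then w_{j+1} = -3w_j + 10 = -3·(5t) + 10 = 5(-3t + 2), so 5 | w_{j+1}.
Hence 5 | w_k for every k ≥ 0, by induction.

5 | w_k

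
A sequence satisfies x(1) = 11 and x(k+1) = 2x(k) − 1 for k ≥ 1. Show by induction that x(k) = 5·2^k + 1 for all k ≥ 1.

Base case: x(1) = 11, and 5·2^1 + 1 = 10 + 1 = 11.
Assume x(r) = 5·2^r + 1 for some r ≥ 1.
Then x(r+1) = 2x(r) − 1 = 2·(5·2^r + 1) − 1 = 10·2^r + 2 − 1 = 5·2^{r+1} + 1.
Hence x(k) = 5·2^k + 1 for every k ≥ 1, by induction.

x(k) = 5·2^k + 1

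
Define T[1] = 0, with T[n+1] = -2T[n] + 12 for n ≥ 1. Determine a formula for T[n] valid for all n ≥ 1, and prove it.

Claim: T[n] = 2·(-2)^n + 4.

Base case: T[1] = 0, and 2·(-2)^1 + 4 = -4 + 4 = 0.
Assume T[r] = 2·(-2)^r + 4 for some r ≥ 1.
Then T[r+1] = -2T[r] + 12 = -2·(2·(-2)^r + 4) + 12 = -4·(-2)^r − 8 + 12 = 2·(-2)^{r+1} + 4.
Hence T[n] = 2·(-2)^n + 4 for every n ≥ 1, by induction.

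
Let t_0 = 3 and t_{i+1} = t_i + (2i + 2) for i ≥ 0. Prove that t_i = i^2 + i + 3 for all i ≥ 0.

Base case: t_0 = 3, and 0^2 + 0 + 3 = 3.
Assume t_m = m^2 + m + 3.
Then t_{m+1} = t_m + (2m + 2) = (m^2 + m + 3) + (2m + 2) = m^2 + 3m + 5,
and (m+1)^2 + (m+1) + 3 = m^2 + 3m + 5.
By induction, t_i = i^2 + i + 3 for all i ≥ 0.

t_i = i^2 + i + 3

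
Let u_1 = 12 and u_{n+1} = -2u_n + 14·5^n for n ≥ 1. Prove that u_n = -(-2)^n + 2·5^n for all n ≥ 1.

Base case: u_1 = 12, and -(-2)^1 + 2·5^1 = 2 + 10 = 12.
Assume u_k = -(-2)^k + 2·5^k for some k ≥ 1.
Then u_{k+1} = -2u_k + 14·5^k = -2·(-(-2)^k + 2·5^k) + 14·5^k = -(-2)^{k+1} − 4·5^k + 14·5^k = -(-2)^{k+1} + 10·5^k = -(-2)^{k+1} + 2·5^{k+1}.
Hence u_n = -(-2)^n + 2·5^n for every n ≥ 1, by induction.

u_n = -(-2)^n + 2·5^n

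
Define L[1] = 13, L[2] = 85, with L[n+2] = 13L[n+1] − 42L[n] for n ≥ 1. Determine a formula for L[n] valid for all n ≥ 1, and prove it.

Claim: L[n] = 7^n + 6^n.

Base cases: L[1] = 13 and 7^1 + 6^1 = 13; L[2] = 85 and 7^2 + 6^2 = 85.
Assume L[j] = 7^j + 6^j for all 1 ≤ j ≤ r, where r ≥ 2.
Then L[r+1] = 13L[r] − 42L[r−1] = 13·(7^r + 6^r) − 42·(7^{r−1} + 6^{r−1}) = (13·7 − 42)7^{r−1} + (13·6 − 42)6^{r−1} = 49·7^{r−1} + 36·6^{r−1} = 7^{r+1} + 6^{r+1}.
This completes the inductive step, so L[n] = 7^n + 6^n for all n ≥ 1.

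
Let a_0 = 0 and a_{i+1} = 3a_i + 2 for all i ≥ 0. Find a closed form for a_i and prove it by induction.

Claim: a_i = 3^i − 1.

Base case: a_0 = 0, and 3^0 − 1 = 1 − 1 = 0.
Assume a_r = 3^r − 1 for some r ≥ 0.
Then a_{r+1} = 3a_r + 2 = 3·(3^r − 1) + 2 = 3^{r+1} − 3 + 2 = 3^{r+1} − 1.
This completes the inductive step, so a_i = 3^i − 1 for all i ≥ 0.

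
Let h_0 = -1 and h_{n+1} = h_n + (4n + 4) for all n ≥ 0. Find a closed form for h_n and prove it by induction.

Claim: h_n = 2n^2 + 2n − 1.

Base case: h_0 = -1, and 2·0^2 + 2·0 − 1 = -1.
Assume h_m = 2m^2 + 2m − 1.
Then h_{m+1} = h_m + (4m + 4) = (2m^2 + 2m − 1) + (4m + 4) = 2m^2 + 6m + 3,
and 2·(m+1)^2 + 2·(m+1) − 1 = 2m^2 + 6m + 3.
This completes the inductive step, so h_n = 2n^2 + 2n − 1 for all n ≥ 0.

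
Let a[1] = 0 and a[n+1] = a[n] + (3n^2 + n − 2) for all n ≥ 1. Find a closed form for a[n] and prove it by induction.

Claim: a[n] = n^3 − n^2 − 2n + 2.

Base case: a[1] = 0, and 1^3 − 1^2 − 2·1 + 2 = 0.
Assume a[r] = r^3 − r^2 − 2r + 2.
Then a[r+1] = a[r] + (3r^2 + r − 2) = (r^3 − r^2 − 2r + 2) + (3r^2 + r − 2) = r^3 + 2r^2 − r,
and (r+1)^3 − (r+1)^2 − 2·(r+1) + 2 = r^3 + 2r^2 − r.
This completes the inductive step, so a[n] = n^3 − n^2 − 2n + 2 for all n ≥ 1.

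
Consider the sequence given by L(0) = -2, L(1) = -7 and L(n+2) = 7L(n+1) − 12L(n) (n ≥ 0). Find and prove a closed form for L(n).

Claim: L(n) = -4^n − 3^n.

Base cases: L(0) = -2 and -4^0 − 3^0 = -2; L(1) = -7 and -4^1 − 3^1 = -7.
Assume L(j) = -4^j − 3^j for all 0 ≤ j ≤ r, where r ≥ 1.
Then L(r+1) = 7L(r) − 12L(r−1) = 7·(-4^r − 3^r) − 12·(-4^{r−1} − 3^{r−1}) = -(7·4 − 12)4^{r−1} − (7·3 − 12)3^{r−1} = -16·4^{r−1} − 9·3^{r−1} = -4^{r+1} − 3^{r+1}.
So the formula holds for r+1, and by strong induction L(n) = -4^n − 3^n for all n ≥ 0.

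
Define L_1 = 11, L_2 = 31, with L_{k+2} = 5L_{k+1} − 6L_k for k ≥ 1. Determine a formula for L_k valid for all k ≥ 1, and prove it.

Claim: L_k = 3·3^k + 2^k.

Base cases: L_1 = 11 and 3·3^1 + 2^1 = 11; L_2 = 31 and 3·3^2 + 2^2 = 31.
Assume L_i = 3·3^i + 2^i for all 1 ≤ i ≤ j, where j ≥ 2.
Then L_{j+1} = 5L_j − 6L_{j−1} = 5·(3·3^j + 2^j) − 6·(3·3^{j−1} + 2^{j−1}) = 3·(5·3 − 6)3^{j−1} + (5·2 − 6)2^{j−1} = 27·3^{j−1} + 4·2^{j−1} = 3·3^{j+1} + 2^{j+1}.
So the formula holds for j+1, and by strong induction L_k = 3·3^k + 2^k for all k ≥ 1.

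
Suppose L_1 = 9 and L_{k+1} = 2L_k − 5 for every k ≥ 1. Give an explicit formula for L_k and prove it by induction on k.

Claim: L_k = 2^{k+1} + 5.

Base case: L_1 = 9, and 2^{1+1} + 5 = 4 + 5 = 9.
Assume L_r = 2^{r+1} + 5 for some r ≥ 1.
Then L_{r+1} = 2L_r − 5 = 2·(2^{r+1} + 5) − 5 = 2^{r+2} + 10 − 5 = 2^{r+2} + 5.
So the formula holds for r+1, and by induction L_k = 2^{k+1} + 5 for all k ≥ 1.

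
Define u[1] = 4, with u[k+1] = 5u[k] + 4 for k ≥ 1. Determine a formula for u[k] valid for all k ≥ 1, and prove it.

Claim: u[k] = 5^k − 1.

Base case: u[1] = 4, and 5^1 − 1 = 5 − 1 = 4.
Assume u[j] = 5^j − 1 for some j ≥ 1.
Then u[j+1] = 5u[j] + 4 = 5·(5^j − 1) + 4 = 5^{j+1} − 5 + 4 = 5^{j+1} − 1.
By induction, u[k] = 5^k − 1 for all k ≥ 1.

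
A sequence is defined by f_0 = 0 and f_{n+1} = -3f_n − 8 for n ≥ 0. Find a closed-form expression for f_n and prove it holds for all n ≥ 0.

Claim: f_n = 2·(-3)^n − 2.

Base case: f_0 = 0, and 2·(-3)^0 − 2 = 2 − 2 = 0.
Assume f_r = 2·(-3)^r − 2 for some r ≥ 0.
Then f_{r+1} = -3f_r − 8 = -3·(2·(-3)^r − 2) − 8 = -6·(-3)^r + 6 − 8 = 2·(-3)^{r+1} − 2.
Hence f_n = 2·(-3)^n − 2 for every n ≥ 0, by induction.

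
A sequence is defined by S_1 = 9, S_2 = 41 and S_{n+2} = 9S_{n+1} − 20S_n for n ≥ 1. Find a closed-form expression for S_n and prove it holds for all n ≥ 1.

Claim: S_n = 4^n + 5^n.

Base cases: S_1 = 9 and 4^1 + 5^1 = 9; S_2 = 41 and 4^2 + 5^2 = 41.
Assume S_j = 4^j + 5^j for all 1 ≤ j ≤ k, where k ≥ 2.
Then S_{k+1} = 9S_k − 20S_{k−1} = 9·(4^k + 5^k) − 20·(4^{k−1} + 5^{k−1}) = (9·4 − 20)4^{k−1} + (9·5 − 20)5^{k−1} = 16·4^{k−1} + 25·5^{k−1} = 4^{k+1} + 5^{k+1}.
By strong induction, S_n = 4^n + 5^n for all n ≥ 1.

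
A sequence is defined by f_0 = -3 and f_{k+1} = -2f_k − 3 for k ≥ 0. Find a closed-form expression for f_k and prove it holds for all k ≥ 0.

Claim: f_k = -2·(-2)^k − 1.

Base case: f_0 = -3, and -2·(-2)^0 − 1 = -2 − 1 = -3.
Assume f_m = -2·(-2)^m − 1 for some m ≥ 0.
Then f_{m+1} = -2f_m − 3 = -2·(-2·(-2)^m − 1) − 3 = 4·(-2)^m + 2 − 3 = -2·(-2)^{m+1} − 1.
By induction, f_k = -2·(-2)^k − 1 for all k ≥ 0.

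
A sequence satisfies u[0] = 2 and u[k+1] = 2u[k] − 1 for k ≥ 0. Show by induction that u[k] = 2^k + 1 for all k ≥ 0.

Base case: u[0] = 2, and 2^0 + 1 = 1 + 1 = 2.
Assume u[j] = 2^j + 1 for some j ≥ 0.
Then u[j+1] = 2u[j] − 1 = 2·(2^j + 1) − 1 = 2^{j+1} + 2 − 1 = 2^{j+1} + 1.
This completes the inductive step, so u[k] = 2^k + 1 for all k ≥ 0.

u[k] = 2^k + 1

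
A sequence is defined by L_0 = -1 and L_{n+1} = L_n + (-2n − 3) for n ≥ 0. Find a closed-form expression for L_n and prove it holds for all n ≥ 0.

Claim: L_n = -n^2 − 2n − 1.

Base case: L_0 = -1, and -0^2 − 2·0 − 1 = -1.
Assume L_k = -k^2 − 2k − 1.
Then L_{k+1} = L_k + (-2k − 3) = (-k^2 − 2k − 1) + (-2k − 3) = -k^2 − 4k − 4,
and -(k+1)^2 − 2·(k+1) − 1 = -k^2 − 4k − 4.
Hence L_n = -n^2 − 2n − 1 for every n ≥ 0, by induction.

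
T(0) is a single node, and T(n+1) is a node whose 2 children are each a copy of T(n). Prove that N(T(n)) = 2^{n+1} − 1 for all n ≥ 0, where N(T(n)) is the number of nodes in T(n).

Base case: N(T(0)) = 1, and 2^{0+1} − 1 = 1.
Assume N(T(j)) = 2^{j+1} − 1.
Then N(T(j+1)) = 1 + 2N(T(j)) = 1 + 2(2^{j+1} − 1) = 2^{j+2} − 2 + 1 = 2^{j+2} − 1.
By induction, N(T(n)) = 2^{n+1} − 1 for all n ≥ 0.

N(T(n)) = 2^{n+1} − 1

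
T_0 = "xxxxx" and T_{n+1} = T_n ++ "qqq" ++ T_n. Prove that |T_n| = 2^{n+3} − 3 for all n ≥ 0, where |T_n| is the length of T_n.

Base case: |T_0| = 5, and 2^{0+3} − 3 = 5.
Assume |T_r| = 2^{r+3} − 3.
Then |T_{r+1}| = |T_r| + 3 + |T_r| = 2|T_r| + 3 = 2(2^{r+3} − 3) + 3 = 2^{r+1+3} − 6 + 3 = 2^{r+1+3} − 3.
So the formula holds for r+1, and by induction |T_n| = 2^{n+3} − 3 for all n ≥ 0.

|T_n| = 2^{n+3} − 3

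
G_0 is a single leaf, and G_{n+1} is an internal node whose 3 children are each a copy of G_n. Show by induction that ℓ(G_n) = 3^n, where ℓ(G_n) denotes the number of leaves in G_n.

Base case: ℓ(G_0) = 1, and 3^0 = 1.
Assume ℓ(G_m) = 3^m.
Then ℓ(G_{m+1}) = 3·ℓ(G_m) = 3·3^m = 3^{m+1}.
This completes the inductive step, so ℓ(G_n) = 3^n for all n ≥ 0.

ℓ(G_n) = 3^n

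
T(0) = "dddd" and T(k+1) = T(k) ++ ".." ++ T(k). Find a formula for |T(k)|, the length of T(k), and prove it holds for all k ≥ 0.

Claim: |T(k)| = 6·2^k − 2.

Base case: |T(0)| = 4, and 6·2^0 − 2 = 4.
Assume |T(r)| = 6·2^r − 2.
Then |T(r+1)| = |T(r)| + 2 + |T(r)| = 2|T(r)| + 2 = 2(6·2^r − 2) + 2 = 6·2^{r+1} − 4 + 2 = 6·2^{r+1} − 2.
So the formula holds for r+1, and by induction |T(k)| = 6·2^k − 2 for all k ≥ 0.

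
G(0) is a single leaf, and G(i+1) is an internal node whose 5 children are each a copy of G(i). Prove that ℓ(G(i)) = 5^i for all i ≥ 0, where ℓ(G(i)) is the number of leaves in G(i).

Base case: ℓ(G(0)) = 1, and 5^0 = 1.
Assume ℓ(G(j)) = 5^j.
Then ℓ(G(j+1)) = 5·ℓ(G(j)) = 5·5^j = 5^{j+1}.
So the formula holds for j+1, and by induction ℓ(G(i)) = 5^i for all i ≥ 0.

ℓ(G(i)) = 5^i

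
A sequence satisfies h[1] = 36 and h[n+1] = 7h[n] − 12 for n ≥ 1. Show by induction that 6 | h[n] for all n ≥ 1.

Base case: h[1] = 36 = 6·6, so 6 | h[1].
Assume 6 | h[k], so h[k] = 6t for some integer t.
Then h[k+1] = 7h[k] − 12 = 7·(6t) − 12 = 6(7t − 2), so 6 | h[k+1].
By induction, 6 | h[n] for all n ≥ 1.

6 | h[n]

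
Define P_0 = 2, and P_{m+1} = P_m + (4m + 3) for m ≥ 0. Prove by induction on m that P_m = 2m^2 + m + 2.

Base case: P_0 = 2, and 2·0^2 + 0 + 2 = 2.
Assume P_j = 2j^2 + j + 2.
Then P_{j+1} = P_j + (4j + 3) = (2j^2 + j + 2) + (4j + 3) = 2j^2 + 5j + 5,
and 2·(j+1)^2 + (j+1) + 2 = 2j^2 + 5j + 5.
Hence P_m = 2m^2 + m + 2 for every m ≥ 0, by induction.

P_m = 2m^2 + m + 2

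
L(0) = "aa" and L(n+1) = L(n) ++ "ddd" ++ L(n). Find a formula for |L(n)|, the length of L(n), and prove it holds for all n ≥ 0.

Claim: |L(n)| = 5·2^n − 3.

Base case: |L(0)| = 2, and 5·2^0 − 3 = 2.
Assume |L(r)| = 5·2^r − 3.
Then |L(r+1)| = |L(r)| + 3 + |L(r)| = 2|L(r)| + 3 = 2(5·2^r − 3) + 3 = 5·2^{r+1} − 6 + 3 = 5·2^{r+1} − 3.
By induction, |L(n)| = 5·2^n − 3 for all n ≥ 0.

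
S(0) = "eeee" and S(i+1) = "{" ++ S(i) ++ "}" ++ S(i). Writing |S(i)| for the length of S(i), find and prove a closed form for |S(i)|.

Claim: |S(i)| = 6·2^i − 2.

Base case: |S(0)| = 4, and 6·2^0 − 2 = 4.
Assume |S(k)| = 6·2^k − 2.
Then |S(k+1)| = 1 + |S(k)| + 1 + |S(k)| = 2|S(k)| + 2 = 2(6·2^k − 2) + 2 = 6·2^{k+1} − 4 + 2 = 6·2^{k+1} − 2.
So the formula holds for k+1, and by induction |S(i)| = 6·2^i − 2 for all i ≥ 0.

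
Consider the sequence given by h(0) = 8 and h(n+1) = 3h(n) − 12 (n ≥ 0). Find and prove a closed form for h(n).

Claim: h(n) = 2·3^n + 6.

Base case: h(0) = 8, and 2·3^0 + 6 = 2 + 6 = 8.
Assume h(k) = 2·3^k + 6 for some k ≥ 0.
Then h(k+1) = 3h(k) − 12 = 3·(2·3^k + 6) − 12 = 6·3^k + 18 − 12 = 2·3^{k+1} + 6.
So the formula holds for k+1, and by induction h(n) = 2·3^n + 6 for all n ≥ 0.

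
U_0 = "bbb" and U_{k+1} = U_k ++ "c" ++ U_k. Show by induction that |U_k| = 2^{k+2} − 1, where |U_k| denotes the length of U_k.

Base case: |U_0| = 3, and 2^{0+2} − 1 = 3.
Assume |U_r| = 2^{r+2} − 1.
Then |U_{r+1}| = |U_r| + 1 + |U_r| = 2|U_r| + 1 = 2(2^{r+2} − 1) + 1 = 2^{r+3} − 2 + 1 = 2^{r+3} − 1.
So the formula holds for r+1, and by induction |U_k| = 2^{k+2} − 1 for all k ≥ 0.

|U_k| = 2^{k+2} − 1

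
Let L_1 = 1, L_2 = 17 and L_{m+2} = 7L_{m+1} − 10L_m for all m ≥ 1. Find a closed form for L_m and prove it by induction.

Claim: L_m = 5^m − 2·2^m.

Base cases: L_1 = 1 and 5^1 − 2·2^1 = 1; L_2 = 17 and 5^2 − 2·2^2 = 17.
Assume L_j = 5^j − 2·2^j for all 1 ≤ j ≤ k, where k ≥ 2.
Then L_{k+1} = 7L_k − 10L_{k−1} = 7·(5^k − 2·2^k) − 10·(5^{k−1} − 2·2^{k−1}) = (7·5 − 10)5^{k−1} − 2·(7·2 − 10)2^{k−1} = 25·5^{k−1} − 8·2^{k−1} = 5^{k+1} − 2·2^{k+1}.
By strong induction, L_m = 5^m − 2·2^m for all m ≥ 1.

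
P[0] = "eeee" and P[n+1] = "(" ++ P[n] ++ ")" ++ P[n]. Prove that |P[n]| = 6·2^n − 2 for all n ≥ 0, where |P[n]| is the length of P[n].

Base case: |P[0]| = 4, and 6·2^0 − 2 = 4.
Assume |P[k]| = 6·2^k − 2.
Then |P[k+1]| = 1 + |P[k]| + 1 + |P[k]| = 2|P[k]| + 2 = 2(6·2^k − 2) + 2 = 6·2^{k+1} − 4 + 2 = 6·2^{k+1} − 2.
So the formula holds for k+1, and by induction |P[n]| = 6·2^n − 2 for all n ≥ 0.

|P[n]| = 6·2^n − 2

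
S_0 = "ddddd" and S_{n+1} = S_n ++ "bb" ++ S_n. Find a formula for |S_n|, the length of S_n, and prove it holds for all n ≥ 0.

Claim: |S_n| = 7·2^n − 2.

Base case: |S_0| = 5, and 7·2^0 − 2 = 5.
Assume |S_m| = 7·2^m − 2.
Then |S_{m+1}| = |S_m| + 2 + |S_m| = 2|S_m| + 2 = 2(7·2^m − 2) + 2 = 7·2^{m+1} − 4 + 2 = 7·2^{m+1} − 2.
This completes the inductive step, so |S_n| = 7·2^n − 2 for all n ≥ 0.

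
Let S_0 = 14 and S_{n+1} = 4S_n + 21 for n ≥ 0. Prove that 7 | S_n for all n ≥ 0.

Base case: S_0 = 14 = 7·2, so 7 | S_0.
Assume 7 | S_r, so S_r = 7t for some integer t.
Then S_{r+1} = 4S_r + 21 = 4·(7t) + 21 = 7(4t + 3), so 7 | S_{r+1}.
This completes the inductive step, so 7 | S_n for all n ≥ 0.

7 | S_n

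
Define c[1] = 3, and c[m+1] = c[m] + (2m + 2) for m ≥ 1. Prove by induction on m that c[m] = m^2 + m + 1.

Base case: c[1] = 3, and 1^2 + 1 + 1 = 3.
Assume c[j] = j^2 + j + 1.
Then c[j+1] = c[j] + (2j + 2) = (j^2 + j + 1) + (2j + 2) = j^2 + 3j + 3,
and (j+1)^2 + (j+1) + 1 = j^2 + 3j + 3.
This completes the inductive step, so c[m] = m^2 + m + 1 for all m ≥ 1.

c[m] = m^2 + m + 1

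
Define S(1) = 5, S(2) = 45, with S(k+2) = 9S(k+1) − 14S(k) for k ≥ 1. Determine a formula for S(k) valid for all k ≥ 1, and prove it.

Claim: S(k) = -2^k + 7^k.

Base cases: S(1) = 5 and -2^1 + 7^1 = 5; S(2) = 45 and -2^2 + 7^2 = 45.
Assume S(j) = -2^j + 7^j for all 1 ≤ j ≤ r, where r ≥ 2.
Then S(r+1) = 9S(r) − 14S(r−1) = 9·(-2^r + 7^r) − 14·(-2^{r−1} + 7^{r−1}) = -(9·2 − 14)2^{r−1} + (9·7 − 14)7^{r−1} = -4·2^{r−1} + 49·7^{r−1} = -2^{r+1} + 7^{r+1}.
Hence S(k) = -2^k + 7^k for every k ≥ 1, by strong induction.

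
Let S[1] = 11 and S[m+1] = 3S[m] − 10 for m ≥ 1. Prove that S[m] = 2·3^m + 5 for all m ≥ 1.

Base case: S[1] = 11, and 2·3^1 + 5 = 6 + 5 = 11.
Assume S[r] = 2·3^r + 5 for some r ≥ 1.
Then S[r+1] = 3S[r] − 10 = 3·(2·3^r + 5) − 10 = 6·3^r + 15 − 10 = 2·3^{r+1} + 5.
By induction, S[m] = 2·3^m + 5 for all m ≥ 1.

S[m] = 2·3^m + 5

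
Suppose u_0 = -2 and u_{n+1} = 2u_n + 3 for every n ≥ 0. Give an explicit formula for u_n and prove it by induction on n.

Claim: u_n = 2^n − 3.

Base case: u_0 = -2, and 2^0 − 3 = 1 − 3 = -2.
Assume u_r = 2^r − 3 for some r ≥ 0.
Then u_{r+1} = 2u_r + 3 = 2·(2^r − 3) + 3 = 2^{r+1} − 6 + 3 = 2^{r+1} − 3.
So the formula holds for r+1, and by induction u_n = 2^n − 3 for all n ≥ 0.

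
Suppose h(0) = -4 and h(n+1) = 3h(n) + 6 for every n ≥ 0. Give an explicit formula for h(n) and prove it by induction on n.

Claim: h(n) = -3^n − 3.

Base case: h(0) = -4, and -3^0 − 3 = -1 − 3 = -4.
Assume h(m) = -3^m − 3 for some m ≥ 0.
Then h(m+1) = 3h(m) + 6 = 3·(-3^m − 3) + 6 = -3^{m+1} − 9 + 6 = -3^{m+1} − 3.
So the formula holds for m+1, and by induction h(n) = -3^n − 3 for all n ≥ 0.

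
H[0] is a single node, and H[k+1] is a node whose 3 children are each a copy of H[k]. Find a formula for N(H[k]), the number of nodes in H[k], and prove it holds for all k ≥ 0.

Claim: N(H[k]) = (3^{k+1} − 1)/2.

Base case: N(H[0]) = 1, and (3^{0+1} − 1)/2 = 1.
Assume N(H[m]) = (3^{m+1} − 1)/2.
Then N(H[m+1]) = 1 + 3N(H[m]) = 1 + 3·(3^{m+1} − 1)/2 = 1 + (3^{m+2} − 3)/2 = (2 + 3^{m+2} − 3)/2 = (3^{m+2} − 1)/2.
By induction, N(H[k]) = (3^{k+1} − 1)/2 for all k ≥ 0.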